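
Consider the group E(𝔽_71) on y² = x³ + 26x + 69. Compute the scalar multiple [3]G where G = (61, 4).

(6, 50)

Repeated addition: build up to 3G.
2G: tangent at (61, 4): λ = (3·61² + 26)/(2·4) ≡ 42/8. 8⁻¹ ≡ 9 (mod 71), so λ ≡ 42·9 ≡ 23.
  x = λ² - 61 - 61 = 529 - 122 ≡ 52; y = λ·(61 - 52) - 4 ≡ 61. → (52, 61)
3G: (52, 61) + (61, 4). λ = (4 - 61)/(61 - 52) ≡ 14/9 mod 71. 9⁻¹ ≡ 8 (mod 71) since 9·8 = 72 ≡ 1, so λ ≡ 41.
  x = λ² - 52 - 61 = 1681 - 113 ≡ 6; y = λ·(52 - 6) - 61 ≡ 50. → (6, 50)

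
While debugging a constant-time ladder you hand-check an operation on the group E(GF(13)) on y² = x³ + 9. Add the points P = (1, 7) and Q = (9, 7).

(3, 6)

(1, 7) + (9, 7). λ = (7 - 7)/(9 - 1) ≡ 0/8 mod 13. 8⁻¹ ≡ 5 (mod 13), so λ ≡ 0.
  x = λ² - 1 - 9 = 0 - 10 ≡ 3; y = λ·(1 - 3) - 7 ≡ 6. → (3, 6)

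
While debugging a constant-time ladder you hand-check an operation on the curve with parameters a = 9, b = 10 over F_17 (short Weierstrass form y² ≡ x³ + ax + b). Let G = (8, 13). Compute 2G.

(3, 8)

tangent at (8, 13): λ = (3·8² + 9)/(2·13) ≡ 14/9. 9⁻¹ ≡ 2 (mod 17), so λ ≡ 14·2 ≡ 11.
  x = λ² - 8 - 8 = 121 - 16 ≡ 3; y = λ·(8 - 3) - 13 ≡ 8. → (3, 8)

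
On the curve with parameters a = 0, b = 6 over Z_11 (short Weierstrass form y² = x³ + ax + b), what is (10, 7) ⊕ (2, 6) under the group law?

(10, 7) + (2, 6). λ = (6 - 7)/(2 - 10) ≡ 10/3 mod 11. 3⁻¹ ≡ 4 (mod 11), so λ ≡ 7.
  x = λ² - 10 - 2 = 49 - 12 ≡ 4; y = λ·(10 - 4) - 7 ≡ 2. → (4, 2)

(4, 2)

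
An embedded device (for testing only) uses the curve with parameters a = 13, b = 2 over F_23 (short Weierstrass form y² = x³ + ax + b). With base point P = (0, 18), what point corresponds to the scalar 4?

Repeated addition: build up to 4P.
2P: tangent at (0, 18): λ = (3·0² + 13)/(2·18) ≡ 13/13. 13⁻¹ ≡ 16 (mod 23), so λ ≡ 13·16 ≡ 1.
  x = λ² - 0 - 0 = 1 - 0 ≡ 1; y = λ·(0 - 1) - 18 ≡ 4. → (1, 4)
3P: (1, 4) + (0, 18). λ = (18 - 4)/(0 - 1) ≡ 14/22 mod 23. 22⁻¹ ≡ 22 (mod 23), so λ ≡ 9.
  x = λ² - 1 - 0 = 81 - 1 ≡ 11; y = λ·(1 - 11) - 4 ≡ 21. → (11, 21)
4P: (11, 21) + (0, 18). λ = (18 - 21)/(0 - 11) ≡ 20/12 mod 23. 12⁻¹ ≡ 2 (mod 23), so λ ≡ 17.
  x = λ² - 11 - 0 = 289 - 11 ≡ 2; y = λ·(11 - 2) - 21 ≡ 17. → (2, 17)

(2, 17)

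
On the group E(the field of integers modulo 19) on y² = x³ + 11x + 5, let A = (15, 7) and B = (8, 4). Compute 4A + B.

(2, 4)

First 4A:
Double-and-add on 4 = (100)₂. Start with A = (15, 7) for the leading 1-bit.
double: tangent at (15, 7): λ = (3·15² + 11)/(2·7) ≡ 2/14. 14⁻¹ ≡ 15 (mod 19), so λ ≡ 2·15 ≡ 11.
  x = λ² - 15 - 15 = 121 - 30 ≡ 15; y = λ·(15 - 15) - 7 ≡ 12. → (15, 12)
double: tangent at (15, 12): λ = (3·15² + 11)/(2·12) ≡ 2/5. 5⁻¹ ≡ 4 (mod 19) since 5·4 = 20 ≡ 1, so λ ≡ 2·4 ≡ 8.
  x = λ² - 15 - 15 = 64 - 30 ≡ 15; y = λ·(15 - 15) - 12 ≡ 7. → (15, 7)
4A = (15, 7).
Finally 4A + B:
(15, 7) + (8, 4). λ = (4 - 7)/(8 - 15) ≡ 16/12 mod 19. 12⁻¹ ≡ 8 (mod 19), so λ ≡ 14.
  x = λ² - 15 - 8 = 196 - 23 ≡ 2; y = λ·(15 - 2) - 7 ≡ 4. → (2, 4)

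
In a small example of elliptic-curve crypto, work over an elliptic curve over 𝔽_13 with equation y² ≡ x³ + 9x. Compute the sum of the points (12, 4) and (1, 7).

(12, 4) + (1, 7). λ = (7 - 4)/(1 - 12) ≡ 3/2 mod 13. 2⁻¹ ≡ 7 (mod 13), so λ ≡ 8.
  x = λ² - 12 - 1 = 64 - 13 ≡ 12; y = λ·(12 - 12) - 4 ≡ 9. → (12, 9)

(12, 9)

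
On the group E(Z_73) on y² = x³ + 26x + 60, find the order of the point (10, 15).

2P: tangent at (10, 15): λ = (3·10² + 26)/(2·15) ≡ 34/30. 30⁻¹ ≡ 56 (mod 73), so λ ≡ 34·56 ≡ 6.
  x = λ² - 10 - 10 = 36 - 20 ≡ 16; y = λ·(10 - 16) - 15 ≡ 22. → (16, 22)
3P: (16, 22) + (10, 15). λ = (15 - 22)/(10 - 16) ≡ 66/67 mod 73. 67⁻¹ ≡ 12 (mod 73), so λ ≡ 62.
  x = λ² - 16 - 10 = 3844 - 26 ≡ 22; y = λ·(16 - 22) - 22 ≡ 44. → (22, 44)
4P: (22, 44) + (10, 15). λ = (15 - 44)/(10 - 22) ≡ 44/61 mod 73. 61⁻¹ ≡ 6 (mod 73), so λ ≡ 45.
  x = λ² - 22 - 10 = 2025 - 32 ≡ 22; y = λ·(22 - 22) - 44 ≡ 29. → (22, 29)
5P: (22, 29) + (10, 15). λ = (15 - 29)/(10 - 22) ≡ 59/61 mod 73. 61⁻¹ ≡ 6 (mod 73), so λ ≡ 62.
  x = λ² - 22 - 10 = 3844 - 32 ≡ 16; y = λ·(22 - 16) - 29 ≡ 51. → (16, 51)
6P: (16, 51) + (10, 15). λ = (15 - 51)/(10 - 16) ≡ 37/67 mod 73. 67⁻¹ ≡ 12 (mod 73) since 67·12 = 804 ≡ 1, so λ ≡ 6.
  x = λ² - 16 - 10 = 36 - 26 ≡ 10; y = λ·(16 - 10) - 51 ≡ 58. → (10, 58)
7P: (10, 58) + (10, 15): same x and y₁ ≡ -y₂, so the sum is O.
7P = O, so the order is 7.

7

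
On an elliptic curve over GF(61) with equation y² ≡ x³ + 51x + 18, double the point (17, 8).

(43, 10)

tangent at (17, 8): λ = (3·17² + 51)/(2·8) ≡ 3/16. 16⁻¹ ≡ 42 (mod 61), so λ ≡ 3·42 ≡ 4.
  x = λ² - 17 - 17 = 16 - 34 ≡ 43; y = λ·(17 - 43) - 8 ≡ 10. → (43, 10)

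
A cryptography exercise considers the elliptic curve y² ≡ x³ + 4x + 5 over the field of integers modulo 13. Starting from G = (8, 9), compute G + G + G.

(9, 4)

Repeated addition: build up to 3G.
2G: tangent at (8, 9): λ = (3·8² + 4)/(2·9) ≡ 1/5. 5⁻¹ ≡ 8 (mod 13) since 5·8 = 40 ≡ 1, so λ ≡ 1·8 ≡ 8.
  x = λ² - 8 - 8 = 64 - 16 ≡ 9; y = λ·(8 - 9) - 9 ≡ 9. → (9, 9)
3G: (9, 9) + (8, 9). λ = (9 - 9)/(8 - 9) ≡ 0/12 mod 13. 12⁻¹ ≡ 12 (mod 13), so λ ≡ 0.
  x = λ² - 9 - 8 = 0 - 17 ≡ 9; y = λ·(9 - 9) - 9 ≡ 4. → (9, 4)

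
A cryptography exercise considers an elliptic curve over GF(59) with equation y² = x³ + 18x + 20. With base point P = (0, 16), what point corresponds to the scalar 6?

Repeated addition: build up to 6P.
2P: tangent at (0, 16): λ = (3·0² + 18)/(2·16) ≡ 18/32. 32⁻¹ ≡ 24 (mod 59), so λ ≡ 18·24 ≡ 19.
  x = λ² - 0 - 0 = 361 - 0 ≡ 7; y = λ·(0 - 7) - 16 ≡ 28. → (7, 28)
3P: (7, 28) + (0, 16). λ = (16 - 28)/(0 - 7) ≡ 47/52 mod 59. 52⁻¹ ≡ 42 (mod 59), so λ ≡ 27.
  x = λ² - 7 - 0 = 729 - 7 ≡ 14; y = λ·(7 - 14) - 28 ≡ 19. → (14, 19)
4P: (14, 19) + (0, 16). λ = (16 - 19)/(0 - 14) ≡ 56/45 mod 59. 45⁻¹ ≡ 21 (mod 59), so λ ≡ 55.
  x = λ² - 14 - 0 = 3025 - 14 ≡ 2; y = λ·(14 - 2) - 19 ≡ 51. → (2, 51)
5P: (2, 51) + (0, 16). λ = (16 - 51)/(0 - 2) ≡ 24/57 mod 59. 57⁻¹ ≡ 29 (mod 59) since 57·29 = 1653 ≡ 1, so λ ≡ 47.
  x = λ² - 2 - 0 = 2209 - 2 ≡ 24; y = λ·(2 - 24) - 51 ≡ 36. → (24, 36)
6P: (24, 36) + (0, 16). λ = (16 - 36)/(0 - 24) ≡ 39/35 mod 59. 35⁻¹ ≡ 27 (mod 59), so λ ≡ 50.
  x = λ² - 24 - 0 = 2500 - 24 ≡ 57; y = λ·(24 - 57) - 36 ≡ 25. → (57, 25)

(57, 25)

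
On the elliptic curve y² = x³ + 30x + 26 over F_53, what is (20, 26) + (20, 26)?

tangent at (20, 26): λ = (3·20² + 30)/(2·26) ≡ 11/52. 52⁻¹ ≡ 52 (mod 53), so λ ≡ 11·52 ≡ 42.
  x = λ² - 20 - 20 = 1764 - 40 ≡ 28; y = λ·(20 - 28) - 26 ≡ 9. → (28, 9)

(28, 9)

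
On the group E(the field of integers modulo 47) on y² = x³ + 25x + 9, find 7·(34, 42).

Write Q = (34, 42).
Repeated addition: build up to 7Q.
2Q: tangent at (34, 42): λ = (3·34² + 25)/(2·42) ≡ 15/37. 37⁻¹ ≡ 14 (mod 47), so λ ≡ 15·14 ≡ 22.
  x = λ² - 34 - 34 = 484 - 68 ≡ 40; y = λ·(34 - 40) - 42 ≡ 14. → (40, 14)
3Q: (40, 14) + (34, 42). λ = (42 - 14)/(34 - 40) ≡ 28/41 mod 47. 41⁻¹ ≡ 39 (mod 47), so λ ≡ 11.
  x = λ² - 40 - 34 = 121 - 74 ≡ 0; y = λ·(40 - 0) - 14 ≡ 3. → (0, 3)
4Q: (0, 3) + (34, 42). λ = (42 - 3)/(34 - 0) ≡ 39/34 mod 47. 34⁻¹ ≡ 18 (mod 47), so λ ≡ 44.
  x = λ² - 0 - 34 = 1936 - 34 ≡ 22; y = λ·(0 - 22) - 3 ≡ 16. → (22, 16)
5Q: (22, 16) + (34, 42). λ = (42 - 16)/(34 - 22) ≡ 26/12 mod 47. 12⁻¹ ≡ 4 (mod 47) since 12·4 = 48 ≡ 1, so λ ≡ 10.
  x = λ² - 22 - 34 = 100 - 56 ≡ 44; y = λ·(22 - 44) - 16 ≡ 46. → (44, 46)
6Q: (44, 46) + (34, 42). λ = (42 - 46)/(34 - 44) ≡ 43/37 mod 47. 37⁻¹ ≡ 14 (mod 47), so λ ≡ 38.
  x = λ² - 44 - 34 = 1444 - 78 ≡ 3; y = λ·(44 - 3) - 46 ≡ 8. → (3, 8)
7Q: (3, 8) + (34, 42). λ = (42 - 8)/(34 - 3) ≡ 34/31 mod 47. 31⁻¹ ≡ 44 (mod 47), so λ ≡ 39.
  x = λ² - 3 - 34 = 1521 - 37 ≡ 27; y = λ·(3 - 27) - 8 ≡ 43. → (27, 43)

(27, 43)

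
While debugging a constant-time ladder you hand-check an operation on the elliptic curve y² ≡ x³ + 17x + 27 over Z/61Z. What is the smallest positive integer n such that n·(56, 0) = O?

2

2P: (56, 0) + (56, 0): same x and y₁ ≡ -y₂, so the sum is O.
2P = O, so the order is 2.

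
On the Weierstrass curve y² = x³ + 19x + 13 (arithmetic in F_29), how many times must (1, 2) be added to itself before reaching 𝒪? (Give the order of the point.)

2P: tangent at (1, 2): λ = (3·1² + 19)/(2·2) ≡ 22/4. 4⁻¹ ≡ 22 (mod 29), so λ ≡ 22·22 ≡ 20.
  x = λ² - 1 - 1 = 400 - 2 ≡ 21; y = λ·(1 - 21) - 2 ≡ 4. → (21, 4)
3P: (21, 4) + (1, 2). λ = (2 - 4)/(1 - 21) ≡ 27/9 mod 29. 9⁻¹ ≡ 13 (mod 29), so λ ≡ 3.
  x = λ² - 21 - 1 = 9 - 22 ≡ 16; y = λ·(21 - 16) - 4 ≡ 11. → (16, 11)
4P: (16, 11) + (1, 2). λ = (2 - 11)/(1 - 16) ≡ 20/14 mod 29. 14⁻¹ ≡ 27 (mod 29) since 14·27 = 378 ≡ 1, so λ ≡ 18.
  x = λ² - 16 - 1 = 324 - 17 ≡ 17; y = λ·(16 - 17) - 11 ≡ 0. → (17, 0)
5P: (17, 0) + (1, 2). λ = (2 - 0)/(1 - 17) ≡ 2/13 mod 29. 13⁻¹ ≡ 9 (mod 29), so λ ≡ 18.
  x = λ² - 17 - 1 = 324 - 18 ≡ 16; y = λ·(17 - 16) - 0 ≡ 18. → (16, 18)
6P: (16, 18) + (1, 2). λ = (2 - 18)/(1 - 16) ≡ 13/14 mod 29. 14⁻¹ ≡ 27 (mod 29) since 14·27 = 378 ≡ 1, so λ ≡ 3.
  x = λ² - 16 - 1 = 9 - 17 ≡ 21; y = λ·(16 - 21) - 18 ≡ 25. → (21, 25)
7P: (21, 25) + (1, 2). λ = (2 - 25)/(1 - 21) ≡ 6/9 mod 29. 9⁻¹ ≡ 13 (mod 29), so λ ≡ 20.
  x = λ² - 21 - 1 = 400 - 22 ≡ 1; y = λ·(21 - 1) - 25 ≡ 27. → (1, 27)
8P: (1, 27) + (1, 2): same x and y₁ ≡ -y₂, so the sum is 𝒪.
8P = 𝒪, so the order is 8.

8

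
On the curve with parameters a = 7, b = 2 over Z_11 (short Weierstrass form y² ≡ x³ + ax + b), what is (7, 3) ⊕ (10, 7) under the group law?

(8, 3)

(7, 3) + (10, 7). λ = (7 - 3)/(10 - 7) ≡ 4/3 mod 11. 3⁻¹ ≡ 4 (mod 11) since 3·4 = 12 ≡ 1, so λ ≡ 5.
  x = λ² - 7 - 10 = 25 - 17 ≡ 8; y = λ·(7 - 8) - 3 ≡ 3. → (8, 3)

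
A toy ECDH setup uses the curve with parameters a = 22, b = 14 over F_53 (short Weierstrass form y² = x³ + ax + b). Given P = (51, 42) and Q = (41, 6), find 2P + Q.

(45, 11)

First 2P:
Repeated addition: build up to 2P.
2P: tangent at (51, 42): λ = (3·51² + 22)/(2·42) ≡ 34/31. 31⁻¹ ≡ 12 (mod 53), so λ ≡ 34·12 ≡ 37.
  x = λ² - 51 - 51 = 1369 - 102 ≡ 48; y = λ·(51 - 48) - 42 ≡ 16. → (48, 16)
2P = (48, 16).
Finally 2P + Q:
(48, 16) + (41, 6). λ = (6 - 16)/(41 - 48) ≡ 43/46 mod 53. 46⁻¹ ≡ 15 (mod 53) since 46·15 = 690 ≡ 1, so λ ≡ 9.
  x = λ² - 48 - 41 = 81 - 89 ≡ 45; y = λ·(48 - 45) - 16 ≡ 11. → (45, 11)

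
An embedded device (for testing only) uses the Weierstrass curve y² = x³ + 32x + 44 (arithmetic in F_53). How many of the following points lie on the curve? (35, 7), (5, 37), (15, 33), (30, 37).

(35, 7): 7² ≡ 49, rhs ≡ 49 → on.
(5, 37): 37² ≡ 44, rhs ≡ 11 → off.
(15, 33): 33² ≡ 29, rhs ≡ 30 → off.
(30, 37): 37² ≡ 44, rhs ≡ 20 → off.

1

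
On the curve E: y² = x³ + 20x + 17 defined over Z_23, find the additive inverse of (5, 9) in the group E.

-(5, 9) = (5, -9 mod 23) = (5, 14).

(5, 14)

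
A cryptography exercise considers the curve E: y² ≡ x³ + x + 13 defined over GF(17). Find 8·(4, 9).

(1, 7)

Write P = (4, 9).
Double-and-add on 8 = (1000)₂. Start with P = (4, 9) for the leading 1-bit.
double: tangent at (4, 9): λ = (3·4² + 1)/(2·9) ≡ 15/1. 1⁻¹ ≡ 1 (mod 17), so λ ≡ 15·1 ≡ 15.
  x = λ² - 4 - 4 = 225 - 8 ≡ 13; y = λ·(4 - 13) - 9 ≡ 9. → (13, 9)
double: tangent at (13, 9): λ = (3·13² + 1)/(2·9) ≡ 15/1. 1⁻¹ ≡ 1 (mod 17), so λ ≡ 15·1 ≡ 15.
  x = λ² - 13 - 13 = 225 - 26 ≡ 12; y = λ·(13 - 12) - 9 ≡ 6. → (12, 6)
double: tangent at (12, 6): λ = (3·12² + 1)/(2·6) ≡ 8/12. 12⁻¹ ≡ 10 (mod 17), so λ ≡ 8·10 ≡ 12.
  x = λ² - 12 - 12 = 144 - 24 ≡ 1; y = λ·(12 - 1) - 6 ≡ 7. → (1, 7)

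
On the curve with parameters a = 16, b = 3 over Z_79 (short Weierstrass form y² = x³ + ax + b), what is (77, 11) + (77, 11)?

(35, 64)

tangent at (77, 11): λ = (3·77² + 16)/(2·11) ≡ 28/22. 22⁻¹ ≡ 18 (mod 79), so λ ≡ 28·18 ≡ 30.
  x = λ² - 77 - 77 = 900 - 154 ≡ 35; y = λ·(77 - 35) - 11 ≡ 64. → (35, 64)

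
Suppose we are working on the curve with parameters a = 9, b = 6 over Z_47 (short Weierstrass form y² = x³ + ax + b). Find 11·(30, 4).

(32, 31)

Write G = (30, 4).
Double-and-add on 11 = (1011)₂. Start with G = (30, 4) for the leading 1-bit.
double: tangent at (30, 4): λ = (3·30² + 9)/(2·4) ≡ 30/8. 8⁻¹ ≡ 6 (mod 47) since 8·6 = 48 ≡ 1, so λ ≡ 30·6 ≡ 39.
  x = λ² - 30 - 30 = 1521 - 60 ≡ 4; y = λ·(30 - 4) - 4 ≡ 23. → (4, 23)
double: tangent at (4, 23): λ = (3·4² + 9)/(2·23) ≡ 10/46. 46⁻¹ ≡ 46 (mod 47), so λ ≡ 10·46 ≡ 37.
  x = λ² - 4 - 4 = 1369 - 8 ≡ 45; y = λ·(4 - 45) - 23 ≡ 11. → (45, 11)
add G: (45, 11) + (30, 4). λ = (4 - 11)/(30 - 45) ≡ 40/32 mod 47. 32⁻¹ ≡ 25 (mod 47) since 32·25 = 800 ≡ 1, so λ ≡ 13.
  x = λ² - 45 - 30 = 169 - 75 ≡ 0; y = λ·(45 - 0) - 11 ≡ 10. → (0, 10)
double: tangent at (0, 10): λ = (3·0² + 9)/(2·10) ≡ 9/20. 20⁻¹ ≡ 40 (mod 47), so λ ≡ 9·40 ≡ 31.
  x = λ² - 0 - 0 = 961 - 0 ≡ 21; y = λ·(0 - 21) - 10 ≡ 44. → (21, 44)
add G: (21, 44) + (30, 4). λ = (4 - 44)/(30 - 21) ≡ 7/9 mod 47. 9⁻¹ ≡ 21 (mod 47), so λ ≡ 6.
  x = λ² - 21 - 30 = 36 - 51 ≡ 32; y = λ·(21 - 32) - 44 ≡ 31. → (32, 31)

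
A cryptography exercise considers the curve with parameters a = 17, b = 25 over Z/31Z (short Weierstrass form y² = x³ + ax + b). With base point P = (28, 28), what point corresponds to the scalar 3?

(2, 6)

Repeated addition: build up to 3P.
2P: tangent at (28, 28): λ = (3·28² + 17)/(2·28) ≡ 13/25. 25⁻¹ ≡ 5 (mod 31), so λ ≡ 13·5 ≡ 3.
  x = λ² - 28 - 28 = 9 - 56 ≡ 15; y = λ·(28 - 15) - 28 ≡ 11. → (15, 11)
3P: (15, 11) + (28, 28). λ = (28 - 11)/(28 - 15) ≡ 17/13 mod 31. 13⁻¹ ≡ 12 (mod 31), so λ ≡ 18.
  x = λ² - 15 - 28 = 324 - 43 ≡ 2; y = λ·(15 - 2) - 11 ≡ 6. → (2, 6)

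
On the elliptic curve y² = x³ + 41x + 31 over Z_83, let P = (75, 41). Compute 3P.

Repeated addition: build up to 3P.
2P: tangent at (75, 41): λ = (3·75² + 41)/(2·41) ≡ 67/82. 82⁻¹ ≡ 82 (mod 83), so λ ≡ 67·82 ≡ 16.
  x = λ² - 75 - 75 = 256 - 150 ≡ 23; y = λ·(75 - 23) - 41 ≡ 44. → (23, 44)
3P: (23, 44) + (75, 41). λ = (41 - 44)/(75 - 23) ≡ 80/52 mod 83. 52⁻¹ ≡ 8 (mod 83), so λ ≡ 59.
  x = λ² - 23 - 75 = 3481 - 98 ≡ 63; y = λ·(23 - 63) - 44 ≡ 3. → (63, 3)

(63, 3)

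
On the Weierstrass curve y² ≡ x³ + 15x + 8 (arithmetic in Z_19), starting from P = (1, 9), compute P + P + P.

(7, 0)

Repeated addition: build up to 3P.
2P: tangent at (1, 9): λ = (3·1² + 15)/(2·9) ≡ 18/18. 18⁻¹ ≡ 18 (mod 19), so λ ≡ 18·18 ≡ 1.
  x = λ² - 1 - 1 = 1 - 2 ≡ 18; y = λ·(1 - 18) - 9 ≡ 12. → (18, 12)
3P: (18, 12) + (1, 9). λ = (9 - 12)/(1 - 18) ≡ 16/2 mod 19. 2⁻¹ ≡ 10 (mod 19) since 2·10 = 20 ≡ 1, so λ ≡ 8.
  x = λ² - 18 - 1 = 64 - 19 ≡ 7; y = λ·(18 - 7) - 12 ≡ 0. → (7, 0)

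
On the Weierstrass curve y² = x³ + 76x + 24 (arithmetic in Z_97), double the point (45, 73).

tangent at (45, 73): λ = (3·45² + 76)/(2·73) ≡ 40/49. 49⁻¹ ≡ 2 (mod 97), so λ ≡ 40·2 ≡ 80.
  x = λ² - 45 - 45 = 6400 - 90 ≡ 5; y = λ·(45 - 5) - 73 ≡ 23. → (5, 23)

(5, 23)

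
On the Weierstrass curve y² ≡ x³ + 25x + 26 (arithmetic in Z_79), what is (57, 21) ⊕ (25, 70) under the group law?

(13, 40)

(57, 21) + (25, 70). λ = (70 - 21)/(25 - 57) ≡ 49/47 mod 79. 47⁻¹ ≡ 37 (mod 79) since 47·37 = 1739 ≡ 1, so λ ≡ 75.
  x = λ² - 57 - 25 = 5625 - 82 ≡ 13; y = λ·(57 - 13) - 21 ≡ 40. → (13, 40)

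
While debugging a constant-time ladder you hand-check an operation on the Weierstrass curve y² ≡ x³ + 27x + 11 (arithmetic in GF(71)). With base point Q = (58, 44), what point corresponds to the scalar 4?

(29, 64)

Repeated addition: build up to 4Q.
2Q: tangent at (58, 44): λ = (3·58² + 27)/(2·44) ≡ 37/17. 17⁻¹ ≡ 46 (mod 71) since 17·46 = 782 ≡ 1, so λ ≡ 37·46 ≡ 69.
  x = λ² - 58 - 58 = 4761 - 116 ≡ 30; y = λ·(58 - 30) - 44 ≡ 42. → (30, 42)
3Q: (30, 42) + (58, 44). λ = (44 - 42)/(58 - 30) ≡ 2/28 mod 71. 28⁻¹ ≡ 33 (mod 71), so λ ≡ 66.
  x = λ² - 30 - 58 = 4356 - 88 ≡ 8; y = λ·(30 - 8) - 42 ≡ 61. → (8, 61)
4Q: (8, 61) + (58, 44). λ = (44 - 61)/(58 - 8) ≡ 54/50 mod 71. 50⁻¹ ≡ 27 (mod 71) since 50·27 = 1350 ≡ 1, so λ ≡ 38.
  x = λ² - 8 - 58 = 1444 - 66 ≡ 29; y = λ·(8 - 29) - 61 ≡ 64. → (29, 64)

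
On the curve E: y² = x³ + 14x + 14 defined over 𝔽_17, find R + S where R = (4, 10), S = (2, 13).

(9, 6)

(4, 10) + (2, 13). λ = (13 - 10)/(2 - 4) ≡ 3/15 mod 17. 15⁻¹ ≡ 8 (mod 17) since 15·8 = 120 ≡ 1, so λ ≡ 7.
  x = λ² - 4 - 2 = 49 - 6 ≡ 9; y = λ·(4 - 9) - 10 ≡ 6. → (9, 6)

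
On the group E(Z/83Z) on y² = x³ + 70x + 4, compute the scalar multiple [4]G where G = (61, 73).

(62, 48)

Repeated addition: build up to 4G.
2G: tangent at (61, 73): λ = (3·61² + 70)/(2·73) ≡ 28/63. 63⁻¹ ≡ 29 (mod 83), so λ ≡ 28·29 ≡ 65.
  x = λ² - 61 - 61 = 4225 - 122 ≡ 36; y = λ·(61 - 36) - 73 ≡ 58. → (36, 58)
3G: (36, 58) + (61, 73). λ = (73 - 58)/(61 - 36) ≡ 15/25 mod 83. 25⁻¹ ≡ 10 (mod 83), so λ ≡ 67.
  x = λ² - 36 - 61 = 4489 - 97 ≡ 76; y = λ·(36 - 76) - 58 ≡ 1. → (76, 1)
4G: (76, 1) + (61, 73). λ = (73 - 1)/(61 - 76) ≡ 72/68 mod 83. 68⁻¹ ≡ 11 (mod 83), so λ ≡ 45.
  x = λ² - 76 - 61 = 2025 - 137 ≡ 62; y = λ·(76 - 62) - 1 ≡ 48. → (62, 48)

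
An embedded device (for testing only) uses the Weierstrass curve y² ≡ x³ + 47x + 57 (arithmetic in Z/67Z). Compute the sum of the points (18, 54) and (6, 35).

(59, 43)

(18, 54) + (6, 35). λ = (35 - 54)/(6 - 18) ≡ 48/55 mod 67. 55⁻¹ ≡ 39 (mod 67), so λ ≡ 63.
  x = λ² - 18 - 6 = 3969 - 24 ≡ 59; y = λ·(18 - 59) - 54 ≡ 43. → (59, 43)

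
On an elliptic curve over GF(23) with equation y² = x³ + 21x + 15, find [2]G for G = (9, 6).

(6, 14)

tangent at (9, 6): λ = (3·9² + 21)/(2·6) ≡ 11/12. 12⁻¹ ≡ 2 (mod 23), so λ ≡ 11·2 ≡ 22.
  x = λ² - 9 - 9 = 484 - 18 ≡ 6; y = λ·(9 - 6) - 6 ≡ 14. → (6, 14)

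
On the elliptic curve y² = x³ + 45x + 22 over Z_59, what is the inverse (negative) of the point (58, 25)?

-(58, 25) = (58, -25 mod 59) = (58, 34).

(58, 34)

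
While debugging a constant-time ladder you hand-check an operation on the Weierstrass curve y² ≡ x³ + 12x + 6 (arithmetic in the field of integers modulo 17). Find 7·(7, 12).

(3, 1)

Write P = (7, 12).
Double-and-add on 7 = (111)₂. Start with P = (7, 12) for the leading 1-bit.
double: tangent at (7, 12): λ = (3·7² + 12)/(2·12) ≡ 6/7. 7⁻¹ ≡ 5 (mod 17), so λ ≡ 6·5 ≡ 13.
  x = λ² - 7 - 7 = 169 - 14 ≡ 2; y = λ·(7 - 2) - 12 ≡ 2. → (2, 2)
add P: (2, 2) + (7, 12). λ = (12 - 2)/(7 - 2) ≡ 10/5 mod 17. 5⁻¹ ≡ 7 (mod 17), so λ ≡ 2.
  x = λ² - 2 - 7 = 4 - 9 ≡ 12; y = λ·(2 - 12) - 2 ≡ 12. → (12, 12)
double: tangent at (12, 12): λ = (3·12² + 12)/(2·12) ≡ 2/7. 7⁻¹ ≡ 5 (mod 17), so λ ≡ 2·5 ≡ 10.
  x = λ² - 12 - 12 = 100 - 24 ≡ 8; y = λ·(12 - 8) - 12 ≡ 11. → (8, 11)
add P: (8, 11) + (7, 12). λ = (12 - 11)/(7 - 8) ≡ 1/16 mod 17. 16⁻¹ ≡ 16 (mod 17), so λ ≡ 16.
  x = λ² - 8 - 7 = 256 - 15 ≡ 3; y = λ·(8 - 3) - 11 ≡ 1. → (3, 1)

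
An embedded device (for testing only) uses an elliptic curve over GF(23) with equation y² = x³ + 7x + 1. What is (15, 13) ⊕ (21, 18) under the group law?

(19, 22)

(15, 13) + (21, 18). λ = (18 - 13)/(21 - 15) ≡ 5/6 mod 23. 6⁻¹ ≡ 4 (mod 23), so λ ≡ 20.
  x = λ² - 15 - 21 = 400 - 36 ≡ 19; y = λ·(15 - 19) - 13 ≡ 22. → (19, 22)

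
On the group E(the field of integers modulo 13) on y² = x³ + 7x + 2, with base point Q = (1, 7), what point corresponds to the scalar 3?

(4, 4)

Repeated addition: build up to 3Q.
2Q: tangent at (1, 7): λ = (3·1² + 7)/(2·7) ≡ 10/1. 1⁻¹ ≡ 1 (mod 13) since 1·1 = 1 ≡ 1, so λ ≡ 10·1 ≡ 10.
  x = λ² - 1 - 1 = 100 - 2 ≡ 7; y = λ·(1 - 7) - 7 ≡ 11. → (7, 11)
3Q: (7, 11) + (1, 7). λ = (7 - 11)/(1 - 7) ≡ 9/7 mod 13. 7⁻¹ ≡ 2 (mod 13), so λ ≡ 5.
  x = λ² - 7 - 1 = 25 - 8 ≡ 4; y = λ·(7 - 4) - 11 ≡ 4. → (4, 4)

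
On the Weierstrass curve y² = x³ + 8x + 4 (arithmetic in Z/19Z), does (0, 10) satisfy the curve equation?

no

y² = 10² ≡ 5; x³ + 8x + 4 = 4 ≡ 4 (mod 19). 5 ≠ 4.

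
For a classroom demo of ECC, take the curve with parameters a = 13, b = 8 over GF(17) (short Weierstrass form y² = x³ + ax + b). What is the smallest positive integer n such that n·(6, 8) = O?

2P: tangent at (6, 8): λ = (3·6² + 13)/(2·8) ≡ 2/16. 16⁻¹ ≡ 16 (mod 17), so λ ≡ 2·16 ≡ 15.
  x = λ² - 6 - 6 = 225 - 12 ≡ 9; y = λ·(6 - 9) - 8 ≡ 15. → (9, 15)
3P: (9, 15) + (6, 8). λ = (8 - 15)/(6 - 9) ≡ 10/14 mod 17. 14⁻¹ ≡ 11 (mod 17), so λ ≡ 8.
  x = λ² - 9 - 6 = 64 - 15 ≡ 15; y = λ·(9 - 15) - 15 ≡ 5. → (15, 5)
4P: (15, 5) + (6, 8). λ = (8 - 5)/(6 - 15) ≡ 3/8 mod 17. 8⁻¹ ≡ 15 (mod 17), so λ ≡ 11.
  x = λ² - 15 - 6 = 121 - 21 ≡ 15; y = λ·(15 - 15) - 5 ≡ 12. → (15, 12)
5P: (15, 12) + (6, 8). λ = (8 - 12)/(6 - 15) ≡ 13/8 mod 17. 8⁻¹ ≡ 15 (mod 17) since 8·15 = 120 ≡ 1, so λ ≡ 8.
  x = λ² - 15 - 6 = 64 - 21 ≡ 9; y = λ·(15 - 9) - 12 ≡ 2. → (9, 2)
6P: (9, 2) + (6, 8). λ = (8 - 2)/(6 - 9) ≡ 6/14 mod 17. 14⁻¹ ≡ 11 (mod 17), so λ ≡ 15.
  x = λ² - 9 - 6 = 225 - 15 ≡ 6; y = λ·(9 - 6) - 2 ≡ 9. → (6, 9)
7P: (6, 9) + (6, 8): same x and y₁ ≡ -y₂, so the sum is O.
7P = O, so the order is 7.

7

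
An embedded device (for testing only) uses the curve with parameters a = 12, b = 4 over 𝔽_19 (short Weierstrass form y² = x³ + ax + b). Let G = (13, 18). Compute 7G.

Double-and-add on 7 = (111)₂. Start with G = (13, 18) for the leading 1-bit.
double: tangent at (13, 18): λ = (3·13² + 12)/(2·18) ≡ 6/17. 17⁻¹ ≡ 9 (mod 19), so λ ≡ 6·9 ≡ 16.
  x = λ² - 13 - 13 = 256 - 26 ≡ 2; y = λ·(13 - 2) - 18 ≡ 6. → (2, 6)
add G: (2, 6) + (13, 18). λ = (18 - 6)/(13 - 2) ≡ 12/11 mod 19. 11⁻¹ ≡ 7 (mod 19) since 11·7 = 77 ≡ 1, so λ ≡ 8.
  x = λ² - 2 - 13 = 64 - 15 ≡ 11; y = λ·(2 - 11) - 6 ≡ 17. → (11, 17)
double: tangent at (11, 17): λ = (3·11² + 12)/(2·17) ≡ 14/15. 15⁻¹ ≡ 14 (mod 19) since 15·14 = 210 ≡ 1, so λ ≡ 14·14 ≡ 6.
  x = λ² - 11 - 11 = 36 - 22 ≡ 14; y = λ·(11 - 14) - 17 ≡ 3. → (14, 3)
add G: (14, 3) + (13, 18). λ = (18 - 3)/(13 - 14) ≡ 15/18 mod 19. 18⁻¹ ≡ 18 (mod 19), so λ ≡ 4.
  x = λ² - 14 - 13 = 16 - 27 ≡ 8; y = λ·(14 - 8) - 3 ≡ 2. → (8, 2)

(8, 2)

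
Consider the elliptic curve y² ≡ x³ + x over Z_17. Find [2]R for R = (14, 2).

(4, 0)

tangent at (14, 2): λ = (3·14² + 1)/(2·2) ≡ 11/4. 4⁻¹ ≡ 13 (mod 17) since 4·13 = 52 ≡ 1, so λ ≡ 11·13 ≡ 7.
  x = λ² - 14 - 14 = 49 - 28 ≡ 4; y = λ·(14 - 4) - 2 ≡ 0. → (4, 0)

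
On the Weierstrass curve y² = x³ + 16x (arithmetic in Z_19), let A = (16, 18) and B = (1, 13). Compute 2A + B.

First 2A:
Repeated addition: build up to 2A.
2A: tangent at (16, 18): λ = (3·16² + 16)/(2·18) ≡ 5/17. 17⁻¹ ≡ 9 (mod 19), so λ ≡ 5·9 ≡ 7.
  x = λ² - 16 - 16 = 49 - 32 ≡ 17; y = λ·(16 - 17) - 18 ≡ 13. → (17, 13)
2A = (17, 13).
Finally 2A + B:
(17, 13) + (1, 13). λ = (13 - 13)/(1 - 17) ≡ 0/3 mod 19. 3⁻¹ ≡ 13 (mod 19) since 3·13 = 39 ≡ 1, so λ ≡ 0.
  x = λ² - 17 - 1 = 0 - 18 ≡ 1; y = λ·(17 - 1) - 13 ≡ 6. → (1, 6)

(1, 6)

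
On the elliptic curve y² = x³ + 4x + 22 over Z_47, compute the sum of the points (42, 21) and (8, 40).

(25, 40)

(42, 21) + (8, 40). λ = (40 - 21)/(8 - 42) ≡ 19/13 mod 47. 13⁻¹ ≡ 29 (mod 47), so λ ≡ 34.
  x = λ² - 42 - 8 = 1156 - 50 ≡ 25; y = λ·(42 - 25) - 21 ≡ 40. → (25, 40)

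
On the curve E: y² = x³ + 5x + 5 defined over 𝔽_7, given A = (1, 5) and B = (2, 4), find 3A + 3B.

(2, 4)

First 3A:
Repeated addition: build up to 3A.
2A: tangent at (1, 5): λ = (3·1² + 5)/(2·5) ≡ 1/3. 3⁻¹ ≡ 5 (mod 7), so λ ≡ 1·5 ≡ 5.
  x = λ² - 1 - 1 = 25 - 2 ≡ 2; y = λ·(1 - 2) - 5 ≡ 4. → (2, 4)
3A: (2, 4) + (1, 5). λ = (5 - 4)/(1 - 2) ≡ 1/6 mod 7. 6⁻¹ ≡ 6 (mod 7) since 6·6 = 36 ≡ 1, so λ ≡ 6.
  x = λ² - 2 - 1 = 36 - 3 ≡ 5; y = λ·(2 - 5) - 4 ≡ 6. → (5, 6)
3A = (5, 6).
Next 3B:
Repeated addition: build up to 3B.
2B: tangent at (2, 4): λ = (3·2² + 5)/(2·4) ≡ 3/1. 1⁻¹ ≡ 1 (mod 7) since 1·1 = 1 ≡ 1, so λ ≡ 3·1 ≡ 3.
  x = λ² - 2 - 2 = 9 - 4 ≡ 5; y = λ·(2 - 5) - 4 ≡ 1. → (5, 1)
3B: (5, 1) + (2, 4). λ = (4 - 1)/(2 - 5) ≡ 3/4 mod 7. 4⁻¹ ≡ 2 (mod 7), so λ ≡ 6.
  x = λ² - 5 - 2 = 36 - 7 ≡ 1; y = λ·(5 - 1) - 1 ≡ 2. → (1, 2)
3B = (1, 2).
Finally 3A + 3B:
(5, 6) + (1, 2). λ = (2 - 6)/(1 - 5) ≡ 3/3 mod 7. 3⁻¹ ≡ 5 (mod 7), so λ ≡ 1.
  x = λ² - 5 - 1 = 1 - 6 ≡ 2; y = λ·(5 - 2) - 6 ≡ 4. → (2, 4)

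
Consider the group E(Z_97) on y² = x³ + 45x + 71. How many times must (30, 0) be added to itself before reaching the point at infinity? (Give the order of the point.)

2P: (30, 0) + (30, 0): same x and y₁ ≡ -y₂, so the sum is the point at infinity.
2P = the point at infinity, so the order is 2.

2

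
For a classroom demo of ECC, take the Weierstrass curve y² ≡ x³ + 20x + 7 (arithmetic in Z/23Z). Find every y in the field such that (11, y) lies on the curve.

none

x³ + 20x + 7 = 1558 ≡ 17 (mod 23).
17 is a non-residue mod 23; no y exists.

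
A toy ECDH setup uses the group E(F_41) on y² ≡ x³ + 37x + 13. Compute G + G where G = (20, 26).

tangent at (20, 26): λ = (3·20² + 37)/(2·26) ≡ 7/11. 11⁻¹ ≡ 15 (mod 41) since 11·15 = 165 ≡ 1, so λ ≡ 7·15 ≡ 23.
  x = λ² - 20 - 20 = 529 - 40 ≡ 38; y = λ·(20 - 38) - 26 ≡ 11. → (38, 11)

(38, 11)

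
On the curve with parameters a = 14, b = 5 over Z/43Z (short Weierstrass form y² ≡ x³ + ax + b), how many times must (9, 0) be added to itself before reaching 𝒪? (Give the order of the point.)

2P: (9, 0) + (9, 0): same x and y₁ ≡ -y₂, so the sum is 𝒪.
2P = 𝒪, so the order is 2.

2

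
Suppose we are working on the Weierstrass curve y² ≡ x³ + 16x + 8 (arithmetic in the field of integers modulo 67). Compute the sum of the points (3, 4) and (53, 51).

(46, 40)

(3, 4) + (53, 51). λ = (51 - 4)/(53 - 3) ≡ 47/50 mod 67. 50⁻¹ ≡ 63 (mod 67), so λ ≡ 13.
  x = λ² - 3 - 53 = 169 - 56 ≡ 46; y = λ·(3 - 46) - 4 ≡ 40. → (46, 40)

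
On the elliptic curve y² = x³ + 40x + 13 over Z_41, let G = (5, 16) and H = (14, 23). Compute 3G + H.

First 3G:
Repeated addition: build up to 3G.
2G: tangent at (5, 16): λ = (3·5² + 40)/(2·16) ≡ 33/32. 32⁻¹ ≡ 9 (mod 41), so λ ≡ 33·9 ≡ 10.
  x = λ² - 5 - 5 = 100 - 10 ≡ 8; y = λ·(5 - 8) - 16 ≡ 36. → (8, 36)
3G: (8, 36) + (5, 16). λ = (16 - 36)/(5 - 8) ≡ 21/38 mod 41. 38⁻¹ ≡ 27 (mod 41), so λ ≡ 34.
  x = λ² - 8 - 5 = 1156 - 13 ≡ 36; y = λ·(8 - 36) - 36 ≡ 37. → (36, 37)
3G = (36, 37).
Finally 3G + H:
(36, 37) + (14, 23). λ = (23 - 37)/(14 - 36) ≡ 27/19 mod 41. 19⁻¹ ≡ 13 (mod 41) since 19·13 = 247 ≡ 1, so λ ≡ 23.
  x = λ² - 36 - 14 = 529 - 50 ≡ 28; y = λ·(36 - 28) - 37 ≡ 24. → (28, 24)

(28, 24)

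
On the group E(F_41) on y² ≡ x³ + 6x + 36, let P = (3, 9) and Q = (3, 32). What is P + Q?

The two points share x = 3 and their y-coordinates satisfy 9 + 32 ≡ 0 (mod 41), so they are inverses. Their sum is 𝒪.

O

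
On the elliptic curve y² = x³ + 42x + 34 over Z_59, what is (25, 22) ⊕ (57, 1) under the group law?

(57, 58)

(25, 22) + (57, 1). λ = (1 - 22)/(57 - 25) ≡ 38/32 mod 59. 32⁻¹ ≡ 24 (mod 59) since 32·24 = 768 ≡ 1, so λ ≡ 27.
  x = λ² - 25 - 57 = 729 - 82 ≡ 57; y = λ·(25 - 57) - 22 ≡ 58. → (57, 58)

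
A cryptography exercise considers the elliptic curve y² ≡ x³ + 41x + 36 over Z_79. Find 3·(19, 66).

Write G = (19, 66).
Repeated addition: build up to 3G.
2G: tangent at (19, 66): λ = (3·19² + 41)/(2·66) ≡ 18/53. 53⁻¹ ≡ 3 (mod 79), so λ ≡ 18·3 ≡ 54.
  x = λ² - 19 - 19 = 2916 - 38 ≡ 34; y = λ·(19 - 34) - 66 ≡ 72. → (34, 72)
3G: (34, 72) + (19, 66). λ = (66 - 72)/(19 - 34) ≡ 73/64 mod 79. 64⁻¹ ≡ 21 (mod 79), so λ ≡ 32.
  x = λ² - 34 - 19 = 1024 - 53 ≡ 23; y = λ·(34 - 23) - 72 ≡ 43. → (23, 43)

(23, 43)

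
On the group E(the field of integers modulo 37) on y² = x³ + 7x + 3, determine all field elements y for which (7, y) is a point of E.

5, 32

x³ + 7x + 3 = 395 ≡ 25 (mod 37).
Square roots of 25 mod 37: 5 and 32 (since 5² = 25 ≡ 25).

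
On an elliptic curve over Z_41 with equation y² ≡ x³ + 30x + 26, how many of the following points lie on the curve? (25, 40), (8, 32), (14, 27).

2

(25, 40): 40² ≡ 1, rhs ≡ 1 → on.
(8, 32): 32² ≡ 40, rhs ≡ 40 → on.
(14, 27): 27² ≡ 32, rhs ≡ 33 → off.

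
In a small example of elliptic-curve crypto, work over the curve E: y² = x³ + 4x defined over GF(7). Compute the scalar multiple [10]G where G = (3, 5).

Double-and-add on 10 = (1010)₂. Start with G = (3, 5) for the leading 1-bit.
double: tangent at (3, 5): λ = (3·3² + 4)/(2·5) ≡ 3/3. 3⁻¹ ≡ 5 (mod 7) since 3·5 = 15 ≡ 1, so λ ≡ 3·5 ≡ 1.
  x = λ² - 3 - 3 = 1 - 6 ≡ 2; y = λ·(3 - 2) - 5 ≡ 3. → (2, 3)
double: tangent at (2, 3): λ = (3·2² + 4)/(2·3) ≡ 2/6. 6⁻¹ ≡ 6 (mod 7), so λ ≡ 2·6 ≡ 5.
  x = λ² - 2 - 2 = 25 - 4 ≡ 0; y = λ·(2 - 0) - 3 ≡ 0. → (0, 0)
add G: (0, 0) + (3, 5). λ = (5 - 0)/(3 - 0) ≡ 5/3 mod 7. 3⁻¹ ≡ 5 (mod 7) since 3·5 = 15 ≡ 1, so λ ≡ 4.
  x = λ² - 0 - 3 = 16 - 3 ≡ 6; y = λ·(0 - 6) - 0 ≡ 4. → (6, 4)
double: tangent at (6, 4): λ = (3·6² + 4)/(2·4) ≡ 0/1. 1⁻¹ ≡ 1 (mod 7), so λ ≡ 0·1 ≡ 0.
  x = λ² - 6 - 6 = 0 - 12 ≡ 2; y = λ·(6 - 2) - 4 ≡ 3. → (2, 3)

(2, 3)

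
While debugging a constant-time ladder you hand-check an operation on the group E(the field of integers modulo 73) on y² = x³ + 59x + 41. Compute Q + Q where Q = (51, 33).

tangent at (51, 33): λ = (3·51² + 59)/(2·33) ≡ 51/66. 66⁻¹ ≡ 52 (mod 73) since 66·52 = 3432 ≡ 1, so λ ≡ 51·52 ≡ 24.
  x = λ² - 51 - 51 = 576 - 102 ≡ 36; y = λ·(51 - 36) - 33 ≡ 35. → (36, 35)

(36, 35)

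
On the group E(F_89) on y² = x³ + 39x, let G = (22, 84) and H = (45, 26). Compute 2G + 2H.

First 2G:
Repeated addition: build up to 2G.
2G: tangent at (22, 84): λ = (3·22² + 39)/(2·84) ≡ 67/79. 79⁻¹ ≡ 80 (mod 89), so λ ≡ 67·80 ≡ 20.
  x = λ² - 22 - 22 = 400 - 44 ≡ 0; y = λ·(22 - 0) - 84 ≡ 0. → (0, 0)
2G = (0, 0).
Next 2H:
Repeated addition: build up to 2H.
2H: tangent at (45, 26): λ = (3·45² + 39)/(2·26) ≡ 62/52. 52⁻¹ ≡ 12 (mod 89), so λ ≡ 62·12 ≡ 32.
  x = λ² - 45 - 45 = 1024 - 90 ≡ 44; y = λ·(45 - 44) - 26 ≡ 6. → (44, 6)
2H = (44, 6).
Finally 2G + 2H:
(0, 0) + (44, 6). λ = (6 - 0)/(44 - 0) ≡ 6/44 mod 89. 44⁻¹ ≡ 87 (mod 89) since 44·87 = 3828 ≡ 1, so λ ≡ 77.
  x = λ² - 0 - 44 = 5929 - 44 ≡ 11; y = λ·(0 - 11) - 0 ≡ 43. → (11, 43)

(11, 43)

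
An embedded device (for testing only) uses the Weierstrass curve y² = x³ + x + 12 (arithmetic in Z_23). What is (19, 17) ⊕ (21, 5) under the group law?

(19, 17) + (21, 5). λ = (5 - 17)/(21 - 19) ≡ 11/2 mod 23. 2⁻¹ ≡ 12 (mod 23), so λ ≡ 17.
  x = λ² - 19 - 21 = 289 - 40 ≡ 19; y = λ·(19 - 19) - 17 ≡ 6. → (19, 6)

(19, 6)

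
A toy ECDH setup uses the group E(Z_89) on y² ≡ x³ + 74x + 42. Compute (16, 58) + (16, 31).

The two points share x = 16 and their y-coordinates satisfy 58 + 31 ≡ 0 (mod 89), so they are inverses. Their sum is O.

O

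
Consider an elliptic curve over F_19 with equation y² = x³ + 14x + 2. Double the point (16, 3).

tangent at (16, 3): λ = (3·16² + 14)/(2·3) ≡ 3/6. 6⁻¹ ≡ 16 (mod 19), so λ ≡ 3·16 ≡ 10.
  x = λ² - 16 - 16 = 100 - 32 ≡ 11; y = λ·(16 - 11) - 3 ≡ 9. → (11, 9)

(11, 9)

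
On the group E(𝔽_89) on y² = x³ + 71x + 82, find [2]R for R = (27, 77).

(80, 7)

tangent at (27, 77): λ = (3·27² + 71)/(2·77) ≡ 33/65. 65⁻¹ ≡ 63 (mod 89), so λ ≡ 33·63 ≡ 32.
  x = λ² - 27 - 27 = 1024 - 54 ≡ 80; y = λ·(27 - 80) - 77 ≡ 7. → (80, 7)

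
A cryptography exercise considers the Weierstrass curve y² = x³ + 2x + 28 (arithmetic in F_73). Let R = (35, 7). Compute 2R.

tangent at (35, 7): λ = (3·35² + 2)/(2·7) ≡ 27/14. 14⁻¹ ≡ 47 (mod 73), so λ ≡ 27·47 ≡ 28.
  x = λ² - 35 - 35 = 784 - 70 ≡ 57; y = λ·(35 - 57) - 7 ≡ 34. → (57, 34)

(57, 34)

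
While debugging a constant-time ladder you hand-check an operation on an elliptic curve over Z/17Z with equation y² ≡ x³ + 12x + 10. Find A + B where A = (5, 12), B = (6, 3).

(2, 12)

(5, 12) + (6, 3). λ = (3 - 12)/(6 - 5) ≡ 8/1 mod 17. 1⁻¹ ≡ 1 (mod 17) since 1·1 = 1 ≡ 1, so λ ≡ 8.
  x = λ² - 5 - 6 = 64 - 11 ≡ 2; y = λ·(5 - 2) - 12 ≡ 12. → (2, 12)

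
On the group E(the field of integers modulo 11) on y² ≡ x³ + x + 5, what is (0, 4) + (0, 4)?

tangent at (0, 4): λ = (3·0² + 1)/(2·4) ≡ 1/8. 8⁻¹ ≡ 7 (mod 11) since 8·7 = 56 ≡ 1, so λ ≡ 1·7 ≡ 7.
  x = λ² - 0 - 0 = 49 - 0 ≡ 5; y = λ·(0 - 5) - 4 ≡ 5. → (5, 5)

(5, 5)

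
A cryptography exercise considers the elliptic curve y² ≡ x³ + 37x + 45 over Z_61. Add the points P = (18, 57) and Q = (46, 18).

(11, 40)

(18, 57) + (46, 18). λ = (18 - 57)/(46 - 18) ≡ 22/28 mod 61. 28⁻¹ ≡ 24 (mod 61), so λ ≡ 40.
  x = λ² - 18 - 46 = 1600 - 64 ≡ 11; y = λ·(18 - 11) - 57 ≡ 40. → (11, 40)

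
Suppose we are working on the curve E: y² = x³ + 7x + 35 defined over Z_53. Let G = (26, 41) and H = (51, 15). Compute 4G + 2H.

(22, 5)

First 4G:
Double-and-add on 4 = (100)₂. Start with G = (26, 41) for the leading 1-bit.
double: tangent at (26, 41): λ = (3·26² + 7)/(2·41) ≡ 21/29. 29⁻¹ ≡ 11 (mod 53), so λ ≡ 21·11 ≡ 19.
  x = λ² - 26 - 26 = 361 - 52 ≡ 44; y = λ·(26 - 44) - 41 ≡ 41. → (44, 41)
double: tangent at (44, 41): λ = (3·44² + 7)/(2·41) ≡ 38/29. 29⁻¹ ≡ 11 (mod 53), so λ ≡ 38·11 ≡ 47.
  x = λ² - 44 - 44 = 2209 - 88 ≡ 1; y = λ·(44 - 1) - 41 ≡ 19. → (1, 19)
4G = (1, 19).
Next 2H:
Repeated addition: build up to 2H.
2H: tangent at (51, 15): λ = (3·51² + 7)/(2·15) ≡ 19/30. 30⁻¹ ≡ 23 (mod 53) since 30·23 = 690 ≡ 1, so λ ≡ 19·23 ≡ 13.
  x = λ² - 51 - 51 = 169 - 102 ≡ 14; y = λ·(51 - 14) - 15 ≡ 42. → (14, 42)
2H = (14, 42).
Finally 4G + 2H:
(1, 19) + (14, 42). λ = (42 - 19)/(14 - 1) ≡ 23/13 mod 53. 13⁻¹ ≡ 49 (mod 53), so λ ≡ 14.
  x = λ² - 1 - 14 = 196 - 15 ≡ 22; y = λ·(1 - 22) - 19 ≡ 5. → (22, 5)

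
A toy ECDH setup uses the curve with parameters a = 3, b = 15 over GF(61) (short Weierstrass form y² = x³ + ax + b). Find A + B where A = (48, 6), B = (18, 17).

(52, 28)

(48, 6) + (18, 17). λ = (17 - 6)/(18 - 48) ≡ 11/31 mod 61. 31⁻¹ ≡ 2 (mod 61) since 31·2 = 62 ≡ 1, so λ ≡ 22.
  x = λ² - 48 - 18 = 484 - 66 ≡ 52; y = λ·(48 - 52) - 6 ≡ 28. → (52, 28)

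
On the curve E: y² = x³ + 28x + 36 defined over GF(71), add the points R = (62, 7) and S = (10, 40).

(3, 17)

(62, 7) + (10, 40). λ = (40 - 7)/(10 - 62) ≡ 33/19 mod 71. 19⁻¹ ≡ 15 (mod 71) since 19·15 = 285 ≡ 1, so λ ≡ 69.
  x = λ² - 62 - 10 = 4761 - 72 ≡ 3; y = λ·(62 - 3) - 7 ≡ 17. → (3, 17)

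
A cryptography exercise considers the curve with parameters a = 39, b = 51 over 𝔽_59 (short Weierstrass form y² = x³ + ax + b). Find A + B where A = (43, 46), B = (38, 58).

(43, 46) + (38, 58). λ = (58 - 46)/(38 - 43) ≡ 12/54 mod 59. 54⁻¹ ≡ 47 (mod 59), so λ ≡ 33.
  x = λ² - 43 - 38 = 1089 - 81 ≡ 5; y = λ·(43 - 5) - 46 ≡ 28. → (5, 28)

(5, 28)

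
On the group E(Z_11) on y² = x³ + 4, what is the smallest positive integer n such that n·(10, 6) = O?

6

2P: tangent at (10, 6): λ = (3·10² + 0)/(2·6) ≡ 3/1. 1⁻¹ ≡ 1 (mod 11), so λ ≡ 3·1 ≡ 3.
  x = λ² - 10 - 10 = 9 - 20 ≡ 0; y = λ·(10 - 0) - 6 ≡ 2. → (0, 2)
3P: (0, 2) + (10, 6). λ = (6 - 2)/(10 - 0) ≡ 4/10 mod 11. 10⁻¹ ≡ 10 (mod 11) since 10·10 = 100 ≡ 1, so λ ≡ 7.
  x = λ² - 0 - 10 = 49 - 10 ≡ 6; y = λ·(0 - 6) - 2 ≡ 0. → (6, 0)
4P: (6, 0) + (10, 6). λ = (6 - 0)/(10 - 6) ≡ 6/4 mod 11. 4⁻¹ ≡ 3 (mod 11), so λ ≡ 7.
  x = λ² - 6 - 10 = 49 - 16 ≡ 0; y = λ·(6 - 0) - 0 ≡ 9. → (0, 9)
5P: (0, 9) + (10, 6). λ = (6 - 9)/(10 - 0) ≡ 8/10 mod 11. 10⁻¹ ≡ 10 (mod 11), so λ ≡ 3.
  x = λ² - 0 - 10 = 9 - 10 ≡ 10; y = λ·(0 - 10) - 9 ≡ 5. → (10, 5)
6P: (10, 5) + (10, 6): same x and y₁ ≡ -y₂, so the sum is O.
6P = O, so the order is 6.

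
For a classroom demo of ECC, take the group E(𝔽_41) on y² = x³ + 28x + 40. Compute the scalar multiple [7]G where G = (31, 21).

(28, 12)

Repeated addition: build up to 7G.
2G: tangent at (31, 21): λ = (3·31² + 28)/(2·21) ≡ 0/1. 1⁻¹ ≡ 1 (mod 41) since 1·1 = 1 ≡ 1, so λ ≡ 0·1 ≡ 0.
  x = λ² - 31 - 31 = 0 - 62 ≡ 20; y = λ·(31 - 20) - 21 ≡ 20. → (20, 20)
3G: (20, 20) + (31, 21). λ = (21 - 20)/(31 - 20) ≡ 1/11 mod 41. 11⁻¹ ≡ 15 (mod 41) since 11·15 = 165 ≡ 1, so λ ≡ 15.
  x = λ² - 20 - 31 = 225 - 51 ≡ 10; y = λ·(20 - 10) - 20 ≡ 7. → (10, 7)
4G: (10, 7) + (31, 21). λ = (21 - 7)/(31 - 10) ≡ 14/21 mod 41. 21⁻¹ ≡ 2 (mod 41), so λ ≡ 28.
  x = λ² - 10 - 31 = 784 - 41 ≡ 5; y = λ·(10 - 5) - 7 ≡ 10. → (5, 10)
5G: (5, 10) + (31, 21). λ = (21 - 10)/(31 - 5) ≡ 11/26 mod 41. 26⁻¹ ≡ 30 (mod 41), so λ ≡ 2.
  x = λ² - 5 - 31 = 4 - 36 ≡ 9; y = λ·(5 - 9) - 10 ≡ 23. → (9, 23)
6G: (9, 23) + (31, 21). λ = (21 - 23)/(31 - 9) ≡ 39/22 mod 41. 22⁻¹ ≡ 28 (mod 41), so λ ≡ 26.
  x = λ² - 9 - 31 = 676 - 40 ≡ 21; y = λ·(9 - 21) - 23 ≡ 34. → (21, 34)
7G: (21, 34) + (31, 21). λ = (21 - 34)/(31 - 21) ≡ 28/10 mod 41. 10⁻¹ ≡ 37 (mod 41) since 10·37 = 370 ≡ 1, so λ ≡ 11.
  x = λ² - 21 - 31 = 121 - 52 ≡ 28; y = λ·(21 - 28) - 34 ≡ 12. → (28, 12)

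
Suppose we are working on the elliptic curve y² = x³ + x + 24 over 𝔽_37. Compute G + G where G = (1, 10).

tangent at (1, 10): λ = (3·1² + 1)/(2·10) ≡ 4/20. 20⁻¹ ≡ 13 (mod 37) since 20·13 = 260 ≡ 1, so λ ≡ 4·13 ≡ 15.
  x = λ² - 1 - 1 = 225 - 2 ≡ 1; y = λ·(1 - 1) - 10 ≡ 27. → (1, 27)

(1, 27)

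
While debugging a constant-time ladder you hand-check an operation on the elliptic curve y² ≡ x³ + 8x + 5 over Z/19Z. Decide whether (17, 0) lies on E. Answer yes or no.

yes

y² = 0² ≡ 0; x³ + 8x + 5 = 5054 ≡ 0 (mod 19). 0 = 0.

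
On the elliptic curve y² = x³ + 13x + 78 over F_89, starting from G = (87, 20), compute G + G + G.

Repeated addition: build up to 3G.
2G: tangent at (87, 20): λ = (3·87² + 13)/(2·20) ≡ 25/40. 40⁻¹ ≡ 69 (mod 89) since 40·69 = 2760 ≡ 1, so λ ≡ 25·69 ≡ 34.
  x = λ² - 87 - 87 = 1156 - 174 ≡ 3; y = λ·(87 - 3) - 20 ≡ 77. → (3, 77)
3G: (3, 77) + (87, 20). λ = (20 - 77)/(87 - 3) ≡ 32/84 mod 89. 84⁻¹ ≡ 71 (mod 89), so λ ≡ 47.
  x = λ² - 3 - 87 = 2209 - 90 ≡ 72; y = λ·(3 - 72) - 77 ≡ 62. → (72, 62)

(72, 62)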